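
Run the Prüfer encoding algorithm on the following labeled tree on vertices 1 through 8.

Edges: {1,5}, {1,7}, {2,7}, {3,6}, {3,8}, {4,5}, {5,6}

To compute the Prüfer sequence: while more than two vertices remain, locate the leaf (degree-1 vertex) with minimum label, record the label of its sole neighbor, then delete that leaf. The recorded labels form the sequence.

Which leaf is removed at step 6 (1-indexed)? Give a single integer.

Step 1: current leaves = {2,4,8}. Remove leaf 2 (neighbor: 7).
Step 2: current leaves = {4,7,8}. Remove leaf 4 (neighbor: 5).
Step 3: current leaves = {7,8}. Remove leaf 7 (neighbor: 1).
Step 4: current leaves = {1,8}. Remove leaf 1 (neighbor: 5).
Step 5: current leaves = {5,8}. Remove leaf 5 (neighbor: 6).
Step 6: current leaves = {6,8}. Remove leaf 6 (neighbor: 3).

Answer: 6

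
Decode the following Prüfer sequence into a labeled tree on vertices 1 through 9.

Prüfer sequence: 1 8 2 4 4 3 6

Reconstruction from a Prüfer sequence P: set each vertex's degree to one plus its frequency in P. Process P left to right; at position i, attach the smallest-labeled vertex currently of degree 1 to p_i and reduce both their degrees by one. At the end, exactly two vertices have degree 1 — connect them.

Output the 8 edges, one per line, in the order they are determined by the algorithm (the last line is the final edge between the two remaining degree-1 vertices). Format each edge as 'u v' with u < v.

Initial degrees: {1:2, 2:2, 3:2, 4:3, 5:1, 6:2, 7:1, 8:2, 9:1}
Step 1: smallest deg-1 vertex = 5, p_1 = 1. Add edge {1,5}. Now deg[5]=0, deg[1]=1.
Step 2: smallest deg-1 vertex = 1, p_2 = 8. Add edge {1,8}. Now deg[1]=0, deg[8]=1.
Step 3: smallest deg-1 vertex = 7, p_3 = 2. Add edge {2,7}. Now deg[7]=0, deg[2]=1.
Step 4: smallest deg-1 vertex = 2, p_4 = 4. Add edge {2,4}. Now deg[2]=0, deg[4]=2.
Step 5: smallest deg-1 vertex = 8, p_5 = 4. Add edge {4,8}. Now deg[8]=0, deg[4]=1.
Step 6: smallest deg-1 vertex = 4, p_6 = 3. Add edge {3,4}. Now deg[4]=0, deg[3]=1.
Step 7: smallest deg-1 vertex = 3, p_7 = 6. Add edge {3,6}. Now deg[3]=0, deg[6]=1.
Final: two remaining deg-1 vertices are 6, 9. Add edge {6,9}.

Answer: 1 5
1 8
2 7
2 4
4 8
3 4
3 6
6 9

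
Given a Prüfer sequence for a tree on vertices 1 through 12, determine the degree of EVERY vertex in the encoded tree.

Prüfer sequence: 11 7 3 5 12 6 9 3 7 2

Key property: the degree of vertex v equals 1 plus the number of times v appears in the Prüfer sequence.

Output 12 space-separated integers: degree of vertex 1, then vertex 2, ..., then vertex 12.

p_1 = 11: count[11] becomes 1
p_2 = 7: count[7] becomes 1
p_3 = 3: count[3] becomes 1
p_4 = 5: count[5] becomes 1
p_5 = 12: count[12] becomes 1
p_6 = 6: count[6] becomes 1
p_7 = 9: count[9] becomes 1
p_8 = 3: count[3] becomes 2
p_9 = 7: count[7] becomes 2
p_10 = 2: count[2] becomes 1
Degrees (1 + count): deg[1]=1+0=1, deg[2]=1+1=2, deg[3]=1+2=3, deg[4]=1+0=1, deg[5]=1+1=2, deg[6]=1+1=2, deg[7]=1+2=3, deg[8]=1+0=1, deg[9]=1+1=2, deg[10]=1+0=1, deg[11]=1+1=2, deg[12]=1+1=2

Answer: 1 2 3 1 2 2 3 1 2 1 2 2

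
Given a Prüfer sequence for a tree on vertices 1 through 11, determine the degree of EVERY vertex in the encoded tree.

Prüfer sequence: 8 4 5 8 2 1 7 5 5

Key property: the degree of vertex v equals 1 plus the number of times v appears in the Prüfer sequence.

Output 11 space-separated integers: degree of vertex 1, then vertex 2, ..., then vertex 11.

Answer: 2 2 1 2 4 1 2 3 1 1 1

Derivation:
p_1 = 8: count[8] becomes 1
p_2 = 4: count[4] becomes 1
p_3 = 5: count[5] becomes 1
p_4 = 8: count[8] becomes 2
p_5 = 2: count[2] becomes 1
p_6 = 1: count[1] becomes 1
p_7 = 7: count[7] becomes 1
p_8 = 5: count[5] becomes 2
p_9 = 5: count[5] becomes 3
Degrees (1 + count): deg[1]=1+1=2, deg[2]=1+1=2, deg[3]=1+0=1, deg[4]=1+1=2, deg[5]=1+3=4, deg[6]=1+0=1, deg[7]=1+1=2, deg[8]=1+2=3, deg[9]=1+0=1, deg[10]=1+0=1, deg[11]=1+0=1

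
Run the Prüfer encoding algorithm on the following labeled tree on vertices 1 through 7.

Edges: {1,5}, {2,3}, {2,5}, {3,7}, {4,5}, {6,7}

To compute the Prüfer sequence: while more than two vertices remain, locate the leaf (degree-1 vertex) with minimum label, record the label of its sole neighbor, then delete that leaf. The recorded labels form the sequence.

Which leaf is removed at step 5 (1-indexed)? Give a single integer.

Answer: 3

Derivation:
Step 1: current leaves = {1,4,6}. Remove leaf 1 (neighbor: 5).
Step 2: current leaves = {4,6}. Remove leaf 4 (neighbor: 5).
Step 3: current leaves = {5,6}. Remove leaf 5 (neighbor: 2).
Step 4: current leaves = {2,6}. Remove leaf 2 (neighbor: 3).
Step 5: current leaves = {3,6}. Remove leaf 3 (neighbor: 7).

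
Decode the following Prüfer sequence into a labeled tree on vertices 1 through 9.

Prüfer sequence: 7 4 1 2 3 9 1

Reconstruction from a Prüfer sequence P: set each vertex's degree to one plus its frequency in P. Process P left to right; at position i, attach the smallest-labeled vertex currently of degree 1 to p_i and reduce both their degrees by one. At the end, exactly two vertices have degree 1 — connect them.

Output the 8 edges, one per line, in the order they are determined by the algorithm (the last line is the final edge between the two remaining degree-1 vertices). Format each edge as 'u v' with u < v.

Answer: 5 7
4 6
1 4
2 7
2 3
3 9
1 8
1 9

Derivation:
Initial degrees: {1:3, 2:2, 3:2, 4:2, 5:1, 6:1, 7:2, 8:1, 9:2}
Step 1: smallest deg-1 vertex = 5, p_1 = 7. Add edge {5,7}. Now deg[5]=0, deg[7]=1.
Step 2: smallest deg-1 vertex = 6, p_2 = 4. Add edge {4,6}. Now deg[6]=0, deg[4]=1.
Step 3: smallest deg-1 vertex = 4, p_3 = 1. Add edge {1,4}. Now deg[4]=0, deg[1]=2.
Step 4: smallest deg-1 vertex = 7, p_4 = 2. Add edge {2,7}. Now deg[7]=0, deg[2]=1.
Step 5: smallest deg-1 vertex = 2, p_5 = 3. Add edge {2,3}. Now deg[2]=0, deg[3]=1.
Step 6: smallest deg-1 vertex = 3, p_6 = 9. Add edge {3,9}. Now deg[3]=0, deg[9]=1.
Step 7: smallest deg-1 vertex = 8, p_7 = 1. Add edge {1,8}. Now deg[8]=0, deg[1]=1.
Final: two remaining deg-1 vertices are 1, 9. Add edge {1,9}.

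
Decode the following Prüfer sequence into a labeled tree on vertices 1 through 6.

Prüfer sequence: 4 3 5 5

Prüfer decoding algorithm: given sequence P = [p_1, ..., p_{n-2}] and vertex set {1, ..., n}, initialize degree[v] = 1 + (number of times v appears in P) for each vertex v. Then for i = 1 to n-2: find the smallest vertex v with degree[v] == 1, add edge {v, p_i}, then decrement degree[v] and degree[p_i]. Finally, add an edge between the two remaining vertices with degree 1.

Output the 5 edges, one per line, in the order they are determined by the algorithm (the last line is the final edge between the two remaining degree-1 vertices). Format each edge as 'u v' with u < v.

Answer: 1 4
2 3
3 5
4 5
5 6

Derivation:
Initial degrees: {1:1, 2:1, 3:2, 4:2, 5:3, 6:1}
Step 1: smallest deg-1 vertex = 1, p_1 = 4. Add edge {1,4}. Now deg[1]=0, deg[4]=1.
Step 2: smallest deg-1 vertex = 2, p_2 = 3. Add edge {2,3}. Now deg[2]=0, deg[3]=1.
Step 3: smallest deg-1 vertex = 3, p_3 = 5. Add edge {3,5}. Now deg[3]=0, deg[5]=2.
Step 4: smallest deg-1 vertex = 4, p_4 = 5. Add edge {4,5}. Now deg[4]=0, deg[5]=1.
Final: two remaining deg-1 vertices are 5, 6. Add edge {5,6}.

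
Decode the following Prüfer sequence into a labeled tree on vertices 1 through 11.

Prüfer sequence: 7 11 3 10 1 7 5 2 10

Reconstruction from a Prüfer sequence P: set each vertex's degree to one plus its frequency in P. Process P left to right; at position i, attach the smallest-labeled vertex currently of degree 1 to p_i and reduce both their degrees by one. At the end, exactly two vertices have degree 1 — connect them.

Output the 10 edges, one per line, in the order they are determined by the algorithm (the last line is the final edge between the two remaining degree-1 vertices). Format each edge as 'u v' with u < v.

Answer: 4 7
6 11
3 8
3 10
1 9
1 7
5 7
2 5
2 10
10 11

Derivation:
Initial degrees: {1:2, 2:2, 3:2, 4:1, 5:2, 6:1, 7:3, 8:1, 9:1, 10:3, 11:2}
Step 1: smallest deg-1 vertex = 4, p_1 = 7. Add edge {4,7}. Now deg[4]=0, deg[7]=2.
Step 2: smallest deg-1 vertex = 6, p_2 = 11. Add edge {6,11}. Now deg[6]=0, deg[11]=1.
Step 3: smallest deg-1 vertex = 8, p_3 = 3. Add edge {3,8}. Now deg[8]=0, deg[3]=1.
Step 4: smallest deg-1 vertex = 3, p_4 = 10. Add edge {3,10}. Now deg[3]=0, deg[10]=2.
Step 5: smallest deg-1 vertex = 9, p_5 = 1. Add edge {1,9}. Now deg[9]=0, deg[1]=1.
Step 6: smallest deg-1 vertex = 1, p_6 = 7. Add edge {1,7}. Now deg[1]=0, deg[7]=1.
Step 7: smallest deg-1 vertex = 7, p_7 = 5. Add edge {5,7}. Now deg[7]=0, deg[5]=1.
Step 8: smallest deg-1 vertex = 5, p_8 = 2. Add edge {2,5}. Now deg[5]=0, deg[2]=1.
Step 9: smallest deg-1 vertex = 2, p_9 = 10. Add edge {2,10}. Now deg[2]=0, deg[10]=1.
Final: two remaining deg-1 vertices are 10, 11. Add edge {10,11}.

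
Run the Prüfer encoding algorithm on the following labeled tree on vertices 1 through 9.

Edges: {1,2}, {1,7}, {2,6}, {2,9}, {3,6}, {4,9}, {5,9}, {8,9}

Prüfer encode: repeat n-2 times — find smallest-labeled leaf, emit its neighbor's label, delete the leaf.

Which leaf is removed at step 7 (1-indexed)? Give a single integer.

Step 1: current leaves = {3,4,5,7,8}. Remove leaf 3 (neighbor: 6).
Step 2: current leaves = {4,5,6,7,8}. Remove leaf 4 (neighbor: 9).
Step 3: current leaves = {5,6,7,8}. Remove leaf 5 (neighbor: 9).
Step 4: current leaves = {6,7,8}. Remove leaf 6 (neighbor: 2).
Step 5: current leaves = {7,8}. Remove leaf 7 (neighbor: 1).
Step 6: current leaves = {1,8}. Remove leaf 1 (neighbor: 2).
Step 7: current leaves = {2,8}. Remove leaf 2 (neighbor: 9).

Answer: 2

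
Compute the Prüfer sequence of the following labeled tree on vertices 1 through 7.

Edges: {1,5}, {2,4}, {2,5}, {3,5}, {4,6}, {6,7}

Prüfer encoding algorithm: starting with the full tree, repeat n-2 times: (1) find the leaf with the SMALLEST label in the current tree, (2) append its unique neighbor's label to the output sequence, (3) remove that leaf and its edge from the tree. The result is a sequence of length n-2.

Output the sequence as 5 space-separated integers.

Answer: 5 5 2 4 6

Derivation:
Step 1: leaves = {1,3,7}. Remove smallest leaf 1, emit neighbor 5.
Step 2: leaves = {3,7}. Remove smallest leaf 3, emit neighbor 5.
Step 3: leaves = {5,7}. Remove smallest leaf 5, emit neighbor 2.
Step 4: leaves = {2,7}. Remove smallest leaf 2, emit neighbor 4.
Step 5: leaves = {4,7}. Remove smallest leaf 4, emit neighbor 6.
Done: 2 vertices remain (6, 7). Sequence = [5 5 2 4 6]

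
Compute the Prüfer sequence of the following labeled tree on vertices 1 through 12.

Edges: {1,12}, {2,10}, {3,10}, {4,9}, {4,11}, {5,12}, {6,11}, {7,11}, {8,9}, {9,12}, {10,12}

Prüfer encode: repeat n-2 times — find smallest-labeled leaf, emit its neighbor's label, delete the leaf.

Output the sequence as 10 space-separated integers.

Step 1: leaves = {1,2,3,5,6,7,8}. Remove smallest leaf 1, emit neighbor 12.
Step 2: leaves = {2,3,5,6,7,8}. Remove smallest leaf 2, emit neighbor 10.
Step 3: leaves = {3,5,6,7,8}. Remove smallest leaf 3, emit neighbor 10.
Step 4: leaves = {5,6,7,8,10}. Remove smallest leaf 5, emit neighbor 12.
Step 5: leaves = {6,7,8,10}. Remove smallest leaf 6, emit neighbor 11.
Step 6: leaves = {7,8,10}. Remove smallest leaf 7, emit neighbor 11.
Step 7: leaves = {8,10,11}. Remove smallest leaf 8, emit neighbor 9.
Step 8: leaves = {10,11}. Remove smallest leaf 10, emit neighbor 12.
Step 9: leaves = {11,12}. Remove smallest leaf 11, emit neighbor 4.
Step 10: leaves = {4,12}. Remove smallest leaf 4, emit neighbor 9.
Done: 2 vertices remain (9, 12). Sequence = [12 10 10 12 11 11 9 12 4 9]

Answer: 12 10 10 12 11 11 9 12 4 9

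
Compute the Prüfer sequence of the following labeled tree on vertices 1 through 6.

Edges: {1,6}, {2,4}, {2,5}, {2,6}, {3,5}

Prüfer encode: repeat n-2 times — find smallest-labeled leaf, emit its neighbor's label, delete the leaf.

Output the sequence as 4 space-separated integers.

Step 1: leaves = {1,3,4}. Remove smallest leaf 1, emit neighbor 6.
Step 2: leaves = {3,4,6}. Remove smallest leaf 3, emit neighbor 5.
Step 3: leaves = {4,5,6}. Remove smallest leaf 4, emit neighbor 2.
Step 4: leaves = {5,6}. Remove smallest leaf 5, emit neighbor 2.
Done: 2 vertices remain (2, 6). Sequence = [6 5 2 2]

Answer: 6 5 2 2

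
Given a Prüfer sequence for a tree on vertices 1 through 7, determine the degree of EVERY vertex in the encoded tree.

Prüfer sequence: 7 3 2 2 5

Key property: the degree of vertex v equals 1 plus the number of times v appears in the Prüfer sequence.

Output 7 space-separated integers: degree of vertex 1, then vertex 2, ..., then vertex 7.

p_1 = 7: count[7] becomes 1
p_2 = 3: count[3] becomes 1
p_3 = 2: count[2] becomes 1
p_4 = 2: count[2] becomes 2
p_5 = 5: count[5] becomes 1
Degrees (1 + count): deg[1]=1+0=1, deg[2]=1+2=3, deg[3]=1+1=2, deg[4]=1+0=1, deg[5]=1+1=2, deg[6]=1+0=1, deg[7]=1+1=2

Answer: 1 3 2 1 2 1 2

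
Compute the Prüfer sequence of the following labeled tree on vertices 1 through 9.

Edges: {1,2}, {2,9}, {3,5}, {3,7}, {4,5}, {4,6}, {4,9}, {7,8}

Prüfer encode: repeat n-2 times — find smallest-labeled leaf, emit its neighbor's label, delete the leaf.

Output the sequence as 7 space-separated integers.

Step 1: leaves = {1,6,8}. Remove smallest leaf 1, emit neighbor 2.
Step 2: leaves = {2,6,8}. Remove smallest leaf 2, emit neighbor 9.
Step 3: leaves = {6,8,9}. Remove smallest leaf 6, emit neighbor 4.
Step 4: leaves = {8,9}. Remove smallest leaf 8, emit neighbor 7.
Step 5: leaves = {7,9}. Remove smallest leaf 7, emit neighbor 3.
Step 6: leaves = {3,9}. Remove smallest leaf 3, emit neighbor 5.
Step 7: leaves = {5,9}. Remove smallest leaf 5, emit neighbor 4.
Done: 2 vertices remain (4, 9). Sequence = [2 9 4 7 3 5 4]

Answer: 2 9 4 7 3 5 4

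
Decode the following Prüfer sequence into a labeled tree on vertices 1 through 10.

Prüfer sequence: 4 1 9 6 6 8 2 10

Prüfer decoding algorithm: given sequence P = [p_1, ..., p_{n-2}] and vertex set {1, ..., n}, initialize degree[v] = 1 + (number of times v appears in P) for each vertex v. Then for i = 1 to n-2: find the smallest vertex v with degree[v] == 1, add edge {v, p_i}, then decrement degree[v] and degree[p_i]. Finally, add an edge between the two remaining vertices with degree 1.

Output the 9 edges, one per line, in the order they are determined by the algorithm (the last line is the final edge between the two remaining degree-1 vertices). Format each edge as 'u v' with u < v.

Initial degrees: {1:2, 2:2, 3:1, 4:2, 5:1, 6:3, 7:1, 8:2, 9:2, 10:2}
Step 1: smallest deg-1 vertex = 3, p_1 = 4. Add edge {3,4}. Now deg[3]=0, deg[4]=1.
Step 2: smallest deg-1 vertex = 4, p_2 = 1. Add edge {1,4}. Now deg[4]=0, deg[1]=1.
Step 3: smallest deg-1 vertex = 1, p_3 = 9. Add edge {1,9}. Now deg[1]=0, deg[9]=1.
Step 4: smallest deg-1 vertex = 5, p_4 = 6. Add edge {5,6}. Now deg[5]=0, deg[6]=2.
Step 5: smallest deg-1 vertex = 7, p_5 = 6. Add edge {6,7}. Now deg[7]=0, deg[6]=1.
Step 6: smallest deg-1 vertex = 6, p_6 = 8. Add edge {6,8}. Now deg[6]=0, deg[8]=1.
Step 7: smallest deg-1 vertex = 8, p_7 = 2. Add edge {2,8}. Now deg[8]=0, deg[2]=1.
Step 8: smallest deg-1 vertex = 2, p_8 = 10. Add edge {2,10}. Now deg[2]=0, deg[10]=1.
Final: two remaining deg-1 vertices are 9, 10. Add edge {9,10}.

Answer: 3 4
1 4
1 9
5 6
6 7
6 8
2 8
2 10
9 10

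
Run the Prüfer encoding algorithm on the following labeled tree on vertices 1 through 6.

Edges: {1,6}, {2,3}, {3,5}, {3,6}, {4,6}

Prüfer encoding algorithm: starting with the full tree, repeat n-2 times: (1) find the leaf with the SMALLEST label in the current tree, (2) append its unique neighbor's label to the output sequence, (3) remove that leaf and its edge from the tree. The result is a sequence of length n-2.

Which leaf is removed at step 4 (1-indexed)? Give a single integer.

Step 1: current leaves = {1,2,4,5}. Remove leaf 1 (neighbor: 6).
Step 2: current leaves = {2,4,5}. Remove leaf 2 (neighbor: 3).
Step 3: current leaves = {4,5}. Remove leaf 4 (neighbor: 6).
Step 4: current leaves = {5,6}. Remove leaf 5 (neighbor: 3).

Answer: 5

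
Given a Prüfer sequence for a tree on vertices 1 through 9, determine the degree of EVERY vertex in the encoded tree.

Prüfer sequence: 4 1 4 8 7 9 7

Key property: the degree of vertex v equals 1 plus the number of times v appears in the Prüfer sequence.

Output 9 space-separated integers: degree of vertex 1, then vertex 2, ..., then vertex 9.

p_1 = 4: count[4] becomes 1
p_2 = 1: count[1] becomes 1
p_3 = 4: count[4] becomes 2
p_4 = 8: count[8] becomes 1
p_5 = 7: count[7] becomes 1
p_6 = 9: count[9] becomes 1
p_7 = 7: count[7] becomes 2
Degrees (1 + count): deg[1]=1+1=2, deg[2]=1+0=1, deg[3]=1+0=1, deg[4]=1+2=3, deg[5]=1+0=1, deg[6]=1+0=1, deg[7]=1+2=3, deg[8]=1+1=2, deg[9]=1+1=2

Answer: 2 1 1 3 1 1 3 2 2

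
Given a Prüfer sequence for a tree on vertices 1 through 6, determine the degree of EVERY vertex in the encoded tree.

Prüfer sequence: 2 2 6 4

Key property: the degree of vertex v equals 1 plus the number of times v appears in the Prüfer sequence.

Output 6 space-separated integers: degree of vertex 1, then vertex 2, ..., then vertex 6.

Answer: 1 3 1 2 1 2

Derivation:
p_1 = 2: count[2] becomes 1
p_2 = 2: count[2] becomes 2
p_3 = 6: count[6] becomes 1
p_4 = 4: count[4] becomes 1
Degrees (1 + count): deg[1]=1+0=1, deg[2]=1+2=3, deg[3]=1+0=1, deg[4]=1+1=2, deg[5]=1+0=1, deg[6]=1+1=2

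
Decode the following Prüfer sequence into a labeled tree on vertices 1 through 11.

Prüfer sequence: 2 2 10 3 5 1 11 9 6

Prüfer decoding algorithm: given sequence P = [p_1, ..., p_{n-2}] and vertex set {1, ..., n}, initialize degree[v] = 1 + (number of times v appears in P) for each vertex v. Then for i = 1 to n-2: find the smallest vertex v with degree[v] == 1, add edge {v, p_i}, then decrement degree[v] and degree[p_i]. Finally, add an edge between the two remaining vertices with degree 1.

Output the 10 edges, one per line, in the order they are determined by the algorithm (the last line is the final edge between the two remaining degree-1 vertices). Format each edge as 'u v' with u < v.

Answer: 2 4
2 7
2 10
3 8
3 5
1 5
1 11
9 10
6 9
6 11

Derivation:
Initial degrees: {1:2, 2:3, 3:2, 4:1, 5:2, 6:2, 7:1, 8:1, 9:2, 10:2, 11:2}
Step 1: smallest deg-1 vertex = 4, p_1 = 2. Add edge {2,4}. Now deg[4]=0, deg[2]=2.
Step 2: smallest deg-1 vertex = 7, p_2 = 2. Add edge {2,7}. Now deg[7]=0, deg[2]=1.
Step 3: smallest deg-1 vertex = 2, p_3 = 10. Add edge {2,10}. Now deg[2]=0, deg[10]=1.
Step 4: smallest deg-1 vertex = 8, p_4 = 3. Add edge {3,8}. Now deg[8]=0, deg[3]=1.
Step 5: smallest deg-1 vertex = 3, p_5 = 5. Add edge {3,5}. Now deg[3]=0, deg[5]=1.
Step 6: smallest deg-1 vertex = 5, p_6 = 1. Add edge {1,5}. Now deg[5]=0, deg[1]=1.
Step 7: smallest deg-1 vertex = 1, p_7 = 11. Add edge {1,11}. Now deg[1]=0, deg[11]=1.
Step 8: smallest deg-1 vertex = 10, p_8 = 9. Add edge {9,10}. Now deg[10]=0, deg[9]=1.
Step 9: smallest deg-1 vertex = 9, p_9 = 6. Add edge {6,9}. Now deg[9]=0, deg[6]=1.
Final: two remaining deg-1 vertices are 6, 11. Add edge {6,11}.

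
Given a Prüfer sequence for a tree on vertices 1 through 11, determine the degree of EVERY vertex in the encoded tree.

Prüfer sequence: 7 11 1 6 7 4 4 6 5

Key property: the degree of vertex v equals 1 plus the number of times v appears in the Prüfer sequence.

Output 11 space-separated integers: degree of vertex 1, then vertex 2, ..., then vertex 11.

Answer: 2 1 1 3 2 3 3 1 1 1 2

Derivation:
p_1 = 7: count[7] becomes 1
p_2 = 11: count[11] becomes 1
p_3 = 1: count[1] becomes 1
p_4 = 6: count[6] becomes 1
p_5 = 7: count[7] becomes 2
p_6 = 4: count[4] becomes 1
p_7 = 4: count[4] becomes 2
p_8 = 6: count[6] becomes 2
p_9 = 5: count[5] becomes 1
Degrees (1 + count): deg[1]=1+1=2, deg[2]=1+0=1, deg[3]=1+0=1, deg[4]=1+2=3, deg[5]=1+1=2, deg[6]=1+2=3, deg[7]=1+2=3, deg[8]=1+0=1, deg[9]=1+0=1, deg[10]=1+0=1, deg[11]=1+1=2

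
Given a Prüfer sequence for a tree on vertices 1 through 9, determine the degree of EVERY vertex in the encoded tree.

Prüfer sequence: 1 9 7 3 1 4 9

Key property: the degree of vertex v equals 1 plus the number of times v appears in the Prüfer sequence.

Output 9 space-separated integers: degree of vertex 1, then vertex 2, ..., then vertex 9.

Answer: 3 1 2 2 1 1 2 1 3

Derivation:
p_1 = 1: count[1] becomes 1
p_2 = 9: count[9] becomes 1
p_3 = 7: count[7] becomes 1
p_4 = 3: count[3] becomes 1
p_5 = 1: count[1] becomes 2
p_6 = 4: count[4] becomes 1
p_7 = 9: count[9] becomes 2
Degrees (1 + count): deg[1]=1+2=3, deg[2]=1+0=1, deg[3]=1+1=2, deg[4]=1+1=2, deg[5]=1+0=1, deg[6]=1+0=1, deg[7]=1+1=2, deg[8]=1+0=1, deg[9]=1+2=3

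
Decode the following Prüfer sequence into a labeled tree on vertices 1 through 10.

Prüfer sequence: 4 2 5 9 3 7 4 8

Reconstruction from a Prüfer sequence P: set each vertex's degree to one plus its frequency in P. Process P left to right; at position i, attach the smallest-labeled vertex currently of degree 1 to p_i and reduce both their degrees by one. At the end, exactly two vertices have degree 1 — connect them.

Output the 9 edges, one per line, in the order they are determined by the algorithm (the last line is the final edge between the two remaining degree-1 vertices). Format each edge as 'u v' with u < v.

Initial degrees: {1:1, 2:2, 3:2, 4:3, 5:2, 6:1, 7:2, 8:2, 9:2, 10:1}
Step 1: smallest deg-1 vertex = 1, p_1 = 4. Add edge {1,4}. Now deg[1]=0, deg[4]=2.
Step 2: smallest deg-1 vertex = 6, p_2 = 2. Add edge {2,6}. Now deg[6]=0, deg[2]=1.
Step 3: smallest deg-1 vertex = 2, p_3 = 5. Add edge {2,5}. Now deg[2]=0, deg[5]=1.
Step 4: smallest deg-1 vertex = 5, p_4 = 9. Add edge {5,9}. Now deg[5]=0, deg[9]=1.
Step 5: smallest deg-1 vertex = 9, p_5 = 3. Add edge {3,9}. Now deg[9]=0, deg[3]=1.
Step 6: smallest deg-1 vertex = 3, p_6 = 7. Add edge {3,7}. Now deg[3]=0, deg[7]=1.
Step 7: smallest deg-1 vertex = 7, p_7 = 4. Add edge {4,7}. Now deg[7]=0, deg[4]=1.
Step 8: smallest deg-1 vertex = 4, p_8 = 8. Add edge {4,8}. Now deg[4]=0, deg[8]=1.
Final: two remaining deg-1 vertices are 8, 10. Add edge {8,10}.

Answer: 1 4
2 6
2 5
5 9
3 9
3 7
4 7
4 8
8 10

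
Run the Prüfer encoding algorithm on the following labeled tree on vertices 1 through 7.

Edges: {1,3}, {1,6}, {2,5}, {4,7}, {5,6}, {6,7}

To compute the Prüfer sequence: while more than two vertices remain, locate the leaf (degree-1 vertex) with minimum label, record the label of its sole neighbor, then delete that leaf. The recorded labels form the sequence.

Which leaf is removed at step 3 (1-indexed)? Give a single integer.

Answer: 1

Derivation:
Step 1: current leaves = {2,3,4}. Remove leaf 2 (neighbor: 5).
Step 2: current leaves = {3,4,5}. Remove leaf 3 (neighbor: 1).
Step 3: current leaves = {1,4,5}. Remove leaf 1 (neighbor: 6).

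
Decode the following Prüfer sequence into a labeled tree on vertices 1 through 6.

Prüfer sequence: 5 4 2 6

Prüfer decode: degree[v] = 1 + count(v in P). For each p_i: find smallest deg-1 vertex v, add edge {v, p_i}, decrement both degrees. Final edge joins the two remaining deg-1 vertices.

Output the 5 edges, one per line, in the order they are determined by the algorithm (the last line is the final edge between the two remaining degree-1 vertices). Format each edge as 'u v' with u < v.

Answer: 1 5
3 4
2 4
2 6
5 6

Derivation:
Initial degrees: {1:1, 2:2, 3:1, 4:2, 5:2, 6:2}
Step 1: smallest deg-1 vertex = 1, p_1 = 5. Add edge {1,5}. Now deg[1]=0, deg[5]=1.
Step 2: smallest deg-1 vertex = 3, p_2 = 4. Add edge {3,4}. Now deg[3]=0, deg[4]=1.
Step 3: smallest deg-1 vertex = 4, p_3 = 2. Add edge {2,4}. Now deg[4]=0, deg[2]=1.
Step 4: smallest deg-1 vertex = 2, p_4 = 6. Add edge {2,6}. Now deg[2]=0, deg[6]=1.
Final: two remaining deg-1 vertices are 5, 6. Add edge {5,6}.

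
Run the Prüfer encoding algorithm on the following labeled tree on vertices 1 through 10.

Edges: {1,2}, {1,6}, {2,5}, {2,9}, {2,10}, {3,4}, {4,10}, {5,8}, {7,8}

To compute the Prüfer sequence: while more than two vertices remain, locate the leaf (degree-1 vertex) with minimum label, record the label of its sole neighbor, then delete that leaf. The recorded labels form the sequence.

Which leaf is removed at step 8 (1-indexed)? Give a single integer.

Step 1: current leaves = {3,6,7,9}. Remove leaf 3 (neighbor: 4).
Step 2: current leaves = {4,6,7,9}. Remove leaf 4 (neighbor: 10).
Step 3: current leaves = {6,7,9,10}. Remove leaf 6 (neighbor: 1).
Step 4: current leaves = {1,7,9,10}. Remove leaf 1 (neighbor: 2).
Step 5: current leaves = {7,9,10}. Remove leaf 7 (neighbor: 8).
Step 6: current leaves = {8,9,10}. Remove leaf 8 (neighbor: 5).
Step 7: current leaves = {5,9,10}. Remove leaf 5 (neighbor: 2).
Step 8: current leaves = {9,10}. Remove leaf 9 (neighbor: 2).

Answer: 9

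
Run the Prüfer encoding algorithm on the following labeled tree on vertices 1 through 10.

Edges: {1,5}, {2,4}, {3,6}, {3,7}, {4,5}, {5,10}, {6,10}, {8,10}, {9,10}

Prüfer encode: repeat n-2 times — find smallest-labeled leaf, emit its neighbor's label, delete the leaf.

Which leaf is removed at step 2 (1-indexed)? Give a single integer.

Answer: 2

Derivation:
Step 1: current leaves = {1,2,7,8,9}. Remove leaf 1 (neighbor: 5).
Step 2: current leaves = {2,7,8,9}. Remove leaf 2 (neighbor: 4).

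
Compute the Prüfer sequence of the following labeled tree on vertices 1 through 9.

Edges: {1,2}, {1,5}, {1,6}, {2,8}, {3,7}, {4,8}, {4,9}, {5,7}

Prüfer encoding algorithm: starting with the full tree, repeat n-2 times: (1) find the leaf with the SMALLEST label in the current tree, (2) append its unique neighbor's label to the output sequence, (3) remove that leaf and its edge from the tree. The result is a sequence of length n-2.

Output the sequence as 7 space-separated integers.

Answer: 7 1 5 1 2 8 4

Derivation:
Step 1: leaves = {3,6,9}. Remove smallest leaf 3, emit neighbor 7.
Step 2: leaves = {6,7,9}. Remove smallest leaf 6, emit neighbor 1.
Step 3: leaves = {7,9}. Remove smallest leaf 7, emit neighbor 5.
Step 4: leaves = {5,9}. Remove smallest leaf 5, emit neighbor 1.
Step 5: leaves = {1,9}. Remove smallest leaf 1, emit neighbor 2.
Step 6: leaves = {2,9}. Remove smallest leaf 2, emit neighbor 8.
Step 7: leaves = {8,9}. Remove smallest leaf 8, emit neighbor 4.
Done: 2 vertices remain (4, 9). Sequence = [7 1 5 1 2 8 4]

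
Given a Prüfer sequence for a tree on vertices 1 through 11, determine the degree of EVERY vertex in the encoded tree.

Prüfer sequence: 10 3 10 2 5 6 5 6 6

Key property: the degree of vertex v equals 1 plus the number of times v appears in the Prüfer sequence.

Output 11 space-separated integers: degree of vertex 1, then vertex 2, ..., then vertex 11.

p_1 = 10: count[10] becomes 1
p_2 = 3: count[3] becomes 1
p_3 = 10: count[10] becomes 2
p_4 = 2: count[2] becomes 1
p_5 = 5: count[5] becomes 1
p_6 = 6: count[6] becomes 1
p_7 = 5: count[5] becomes 2
p_8 = 6: count[6] becomes 2
p_9 = 6: count[6] becomes 3
Degrees (1 + count): deg[1]=1+0=1, deg[2]=1+1=2, deg[3]=1+1=2, deg[4]=1+0=1, deg[5]=1+2=3, deg[6]=1+3=4, deg[7]=1+0=1, deg[8]=1+0=1, deg[9]=1+0=1, deg[10]=1+2=3, deg[11]=1+0=1

Answer: 1 2 2 1 3 4 1 1 1 3 1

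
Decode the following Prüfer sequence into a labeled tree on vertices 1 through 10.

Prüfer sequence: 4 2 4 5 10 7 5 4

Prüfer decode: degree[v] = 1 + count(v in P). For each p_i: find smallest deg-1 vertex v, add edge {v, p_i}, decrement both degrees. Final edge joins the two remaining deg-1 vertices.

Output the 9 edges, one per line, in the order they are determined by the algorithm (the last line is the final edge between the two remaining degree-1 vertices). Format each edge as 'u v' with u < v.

Initial degrees: {1:1, 2:2, 3:1, 4:4, 5:3, 6:1, 7:2, 8:1, 9:1, 10:2}
Step 1: smallest deg-1 vertex = 1, p_1 = 4. Add edge {1,4}. Now deg[1]=0, deg[4]=3.
Step 2: smallest deg-1 vertex = 3, p_2 = 2. Add edge {2,3}. Now deg[3]=0, deg[2]=1.
Step 3: smallest deg-1 vertex = 2, p_3 = 4. Add edge {2,4}. Now deg[2]=0, deg[4]=2.
Step 4: smallest deg-1 vertex = 6, p_4 = 5. Add edge {5,6}. Now deg[6]=0, deg[5]=2.
Step 5: smallest deg-1 vertex = 8, p_5 = 10. Add edge {8,10}. Now deg[8]=0, deg[10]=1.
Step 6: smallest deg-1 vertex = 9, p_6 = 7. Add edge {7,9}. Now deg[9]=0, deg[7]=1.
Step 7: smallest deg-1 vertex = 7, p_7 = 5. Add edge {5,7}. Now deg[7]=0, deg[5]=1.
Step 8: smallest deg-1 vertex = 5, p_8 = 4. Add edge {4,5}. Now deg[5]=0, deg[4]=1.
Final: two remaining deg-1 vertices are 4, 10. Add edge {4,10}.

Answer: 1 4
2 3
2 4
5 6
8 10
7 9
5 7
4 5
4 10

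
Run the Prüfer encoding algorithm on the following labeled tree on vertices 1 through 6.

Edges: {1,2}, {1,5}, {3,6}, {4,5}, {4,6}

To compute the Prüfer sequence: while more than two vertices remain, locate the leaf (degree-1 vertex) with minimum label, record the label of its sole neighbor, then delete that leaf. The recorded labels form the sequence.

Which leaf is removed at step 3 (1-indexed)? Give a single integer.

Step 1: current leaves = {2,3}. Remove leaf 2 (neighbor: 1).
Step 2: current leaves = {1,3}. Remove leaf 1 (neighbor: 5).
Step 3: current leaves = {3,5}. Remove leaf 3 (neighbor: 6).

Answer: 3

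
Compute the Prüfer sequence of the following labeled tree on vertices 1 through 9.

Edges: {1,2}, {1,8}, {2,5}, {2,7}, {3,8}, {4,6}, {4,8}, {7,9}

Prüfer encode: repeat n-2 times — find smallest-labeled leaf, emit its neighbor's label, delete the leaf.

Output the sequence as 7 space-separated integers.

Answer: 8 2 4 8 1 2 7

Derivation:
Step 1: leaves = {3,5,6,9}. Remove smallest leaf 3, emit neighbor 8.
Step 2: leaves = {5,6,9}. Remove smallest leaf 5, emit neighbor 2.
Step 3: leaves = {6,9}. Remove smallest leaf 6, emit neighbor 4.
Step 4: leaves = {4,9}. Remove smallest leaf 4, emit neighbor 8.
Step 5: leaves = {8,9}. Remove smallest leaf 8, emit neighbor 1.
Step 6: leaves = {1,9}. Remove smallest leaf 1, emit neighbor 2.
Step 7: leaves = {2,9}. Remove smallest leaf 2, emit neighbor 7.
Done: 2 vertices remain (7, 9). Sequence = [8 2 4 8 1 2 7]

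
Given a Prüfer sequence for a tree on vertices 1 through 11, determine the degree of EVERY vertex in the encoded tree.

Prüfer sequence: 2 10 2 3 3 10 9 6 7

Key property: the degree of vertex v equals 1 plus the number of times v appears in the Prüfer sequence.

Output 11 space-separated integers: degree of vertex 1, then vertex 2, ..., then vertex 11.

p_1 = 2: count[2] becomes 1
p_2 = 10: count[10] becomes 1
p_3 = 2: count[2] becomes 2
p_4 = 3: count[3] becomes 1
p_5 = 3: count[3] becomes 2
p_6 = 10: count[10] becomes 2
p_7 = 9: count[9] becomes 1
p_8 = 6: count[6] becomes 1
p_9 = 7: count[7] becomes 1
Degrees (1 + count): deg[1]=1+0=1, deg[2]=1+2=3, deg[3]=1+2=3, deg[4]=1+0=1, deg[5]=1+0=1, deg[6]=1+1=2, deg[7]=1+1=2, deg[8]=1+0=1, deg[9]=1+1=2, deg[10]=1+2=3, deg[11]=1+0=1

Answer: 1 3 3 1 1 2 2 1 2 3 1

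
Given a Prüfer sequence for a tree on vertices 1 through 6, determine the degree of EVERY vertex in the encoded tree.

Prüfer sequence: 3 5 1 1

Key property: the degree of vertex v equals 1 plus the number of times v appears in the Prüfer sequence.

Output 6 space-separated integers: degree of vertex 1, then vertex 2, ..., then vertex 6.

p_1 = 3: count[3] becomes 1
p_2 = 5: count[5] becomes 1
p_3 = 1: count[1] becomes 1
p_4 = 1: count[1] becomes 2
Degrees (1 + count): deg[1]=1+2=3, deg[2]=1+0=1, deg[3]=1+1=2, deg[4]=1+0=1, deg[5]=1+1=2, deg[6]=1+0=1

Answer: 3 1 2 1 2 1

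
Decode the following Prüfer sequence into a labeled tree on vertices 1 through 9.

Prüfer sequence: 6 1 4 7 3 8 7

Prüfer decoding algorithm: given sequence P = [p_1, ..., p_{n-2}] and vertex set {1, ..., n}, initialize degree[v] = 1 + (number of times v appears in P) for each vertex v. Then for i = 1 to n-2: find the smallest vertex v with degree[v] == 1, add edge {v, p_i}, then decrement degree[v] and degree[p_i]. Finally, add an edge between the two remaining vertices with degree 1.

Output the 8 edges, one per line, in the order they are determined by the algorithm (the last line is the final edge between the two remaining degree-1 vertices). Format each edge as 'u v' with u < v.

Initial degrees: {1:2, 2:1, 3:2, 4:2, 5:1, 6:2, 7:3, 8:2, 9:1}
Step 1: smallest deg-1 vertex = 2, p_1 = 6. Add edge {2,6}. Now deg[2]=0, deg[6]=1.
Step 2: smallest deg-1 vertex = 5, p_2 = 1. Add edge {1,5}. Now deg[5]=0, deg[1]=1.
Step 3: smallest deg-1 vertex = 1, p_3 = 4. Add edge {1,4}. Now deg[1]=0, deg[4]=1.
Step 4: smallest deg-1 vertex = 4, p_4 = 7. Add edge {4,7}. Now deg[4]=0, deg[7]=2.
Step 5: smallest deg-1 vertex = 6, p_5 = 3. Add edge {3,6}. Now deg[6]=0, deg[3]=1.
Step 6: smallest deg-1 vertex = 3, p_6 = 8. Add edge {3,8}. Now deg[3]=0, deg[8]=1.
Step 7: smallest deg-1 vertex = 8, p_7 = 7. Add edge {7,8}. Now deg[8]=0, deg[7]=1.
Final: two remaining deg-1 vertices are 7, 9. Add edge {7,9}.

Answer: 2 6
1 5
1 4
4 7
3 6
3 8
7 8
7 9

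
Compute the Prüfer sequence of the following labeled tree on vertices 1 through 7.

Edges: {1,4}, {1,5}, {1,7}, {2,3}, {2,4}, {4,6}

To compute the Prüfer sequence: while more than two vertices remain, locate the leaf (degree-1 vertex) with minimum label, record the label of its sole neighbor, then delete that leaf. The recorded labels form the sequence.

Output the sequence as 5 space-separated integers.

Answer: 2 4 1 4 1

Derivation:
Step 1: leaves = {3,5,6,7}. Remove smallest leaf 3, emit neighbor 2.
Step 2: leaves = {2,5,6,7}. Remove smallest leaf 2, emit neighbor 4.
Step 3: leaves = {5,6,7}. Remove smallest leaf 5, emit neighbor 1.
Step 4: leaves = {6,7}. Remove smallest leaf 6, emit neighbor 4.
Step 5: leaves = {4,7}. Remove smallest leaf 4, emit neighbor 1.
Done: 2 vertices remain (1, 7). Sequence = [2 4 1 4 1]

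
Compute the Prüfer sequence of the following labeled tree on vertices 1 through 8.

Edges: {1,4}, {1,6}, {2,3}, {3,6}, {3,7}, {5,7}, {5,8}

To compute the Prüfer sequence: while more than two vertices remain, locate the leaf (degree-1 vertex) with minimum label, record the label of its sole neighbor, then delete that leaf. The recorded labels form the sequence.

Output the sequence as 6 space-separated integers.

Answer: 3 1 6 3 7 5

Derivation:
Step 1: leaves = {2,4,8}. Remove smallest leaf 2, emit neighbor 3.
Step 2: leaves = {4,8}. Remove smallest leaf 4, emit neighbor 1.
Step 3: leaves = {1,8}. Remove smallest leaf 1, emit neighbor 6.
Step 4: leaves = {6,8}. Remove smallest leaf 6, emit neighbor 3.
Step 5: leaves = {3,8}. Remove smallest leaf 3, emit neighbor 7.
Step 6: leaves = {7,8}. Remove smallest leaf 7, emit neighbor 5.
Done: 2 vertices remain (5, 8). Sequence = [3 1 6 3 7 5]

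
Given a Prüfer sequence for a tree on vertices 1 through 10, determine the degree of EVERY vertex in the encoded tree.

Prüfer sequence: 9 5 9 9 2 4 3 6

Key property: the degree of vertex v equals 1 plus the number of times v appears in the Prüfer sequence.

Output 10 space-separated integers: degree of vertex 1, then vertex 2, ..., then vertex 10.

p_1 = 9: count[9] becomes 1
p_2 = 5: count[5] becomes 1
p_3 = 9: count[9] becomes 2
p_4 = 9: count[9] becomes 3
p_5 = 2: count[2] becomes 1
p_6 = 4: count[4] becomes 1
p_7 = 3: count[3] becomes 1
p_8 = 6: count[6] becomes 1
Degrees (1 + count): deg[1]=1+0=1, deg[2]=1+1=2, deg[3]=1+1=2, deg[4]=1+1=2, deg[5]=1+1=2, deg[6]=1+1=2, deg[7]=1+0=1, deg[8]=1+0=1, deg[9]=1+3=4, deg[10]=1+0=1

Answer: 1 2 2 2 2 2 1 1 4 1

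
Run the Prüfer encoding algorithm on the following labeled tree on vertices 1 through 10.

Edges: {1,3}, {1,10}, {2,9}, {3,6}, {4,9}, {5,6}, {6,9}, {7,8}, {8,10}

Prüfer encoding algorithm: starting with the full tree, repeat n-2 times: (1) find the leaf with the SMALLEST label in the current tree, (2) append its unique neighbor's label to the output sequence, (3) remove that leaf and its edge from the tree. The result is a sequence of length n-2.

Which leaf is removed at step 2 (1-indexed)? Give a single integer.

Step 1: current leaves = {2,4,5,7}. Remove leaf 2 (neighbor: 9).
Step 2: current leaves = {4,5,7}. Remove leaf 4 (neighbor: 9).

Answer: 4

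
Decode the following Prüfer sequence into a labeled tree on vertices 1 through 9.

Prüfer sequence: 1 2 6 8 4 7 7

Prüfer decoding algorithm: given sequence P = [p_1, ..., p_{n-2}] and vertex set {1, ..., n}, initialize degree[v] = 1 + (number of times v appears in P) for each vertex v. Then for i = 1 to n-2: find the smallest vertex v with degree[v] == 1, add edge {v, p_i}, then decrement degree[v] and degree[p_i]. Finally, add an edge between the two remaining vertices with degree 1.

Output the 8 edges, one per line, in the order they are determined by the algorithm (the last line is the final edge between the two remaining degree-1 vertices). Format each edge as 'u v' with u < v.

Initial degrees: {1:2, 2:2, 3:1, 4:2, 5:1, 6:2, 7:3, 8:2, 9:1}
Step 1: smallest deg-1 vertex = 3, p_1 = 1. Add edge {1,3}. Now deg[3]=0, deg[1]=1.
Step 2: smallest deg-1 vertex = 1, p_2 = 2. Add edge {1,2}. Now deg[1]=0, deg[2]=1.
Step 3: smallest deg-1 vertex = 2, p_3 = 6. Add edge {2,6}. Now deg[2]=0, deg[6]=1.
Step 4: smallest deg-1 vertex = 5, p_4 = 8. Add edge {5,8}. Now deg[5]=0, deg[8]=1.
Step 5: smallest deg-1 vertex = 6, p_5 = 4. Add edge {4,6}. Now deg[6]=0, deg[4]=1.
Step 6: smallest deg-1 vertex = 4, p_6 = 7. Add edge {4,7}. Now deg[4]=0, deg[7]=2.
Step 7: smallest deg-1 vertex = 8, p_7 = 7. Add edge {7,8}. Now deg[8]=0, deg[7]=1.
Final: two remaining deg-1 vertices are 7, 9. Add edge {7,9}.

Answer: 1 3
1 2
2 6
5 8
4 6
4 7
7 8
7 9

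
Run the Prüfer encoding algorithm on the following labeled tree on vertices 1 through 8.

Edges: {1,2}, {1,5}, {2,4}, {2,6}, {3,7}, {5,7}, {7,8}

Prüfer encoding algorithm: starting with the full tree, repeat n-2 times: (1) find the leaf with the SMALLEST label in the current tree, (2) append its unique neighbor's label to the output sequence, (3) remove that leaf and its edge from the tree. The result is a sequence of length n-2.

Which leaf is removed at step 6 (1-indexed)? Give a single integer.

Step 1: current leaves = {3,4,6,8}. Remove leaf 3 (neighbor: 7).
Step 2: current leaves = {4,6,8}. Remove leaf 4 (neighbor: 2).
Step 3: current leaves = {6,8}. Remove leaf 6 (neighbor: 2).
Step 4: current leaves = {2,8}. Remove leaf 2 (neighbor: 1).
Step 5: current leaves = {1,8}. Remove leaf 1 (neighbor: 5).
Step 6: current leaves = {5,8}. Remove leaf 5 (neighbor: 7).

Answer: 5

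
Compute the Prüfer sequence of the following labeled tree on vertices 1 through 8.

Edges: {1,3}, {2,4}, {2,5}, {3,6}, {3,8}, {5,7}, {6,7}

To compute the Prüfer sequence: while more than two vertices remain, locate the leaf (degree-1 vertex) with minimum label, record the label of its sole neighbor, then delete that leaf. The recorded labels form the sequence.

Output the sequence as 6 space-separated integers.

Answer: 3 2 5 7 6 3

Derivation:
Step 1: leaves = {1,4,8}. Remove smallest leaf 1, emit neighbor 3.
Step 2: leaves = {4,8}. Remove smallest leaf 4, emit neighbor 2.
Step 3: leaves = {2,8}. Remove smallest leaf 2, emit neighbor 5.
Step 4: leaves = {5,8}. Remove smallest leaf 5, emit neighbor 7.
Step 5: leaves = {7,8}. Remove smallest leaf 7, emit neighbor 6.
Step 6: leaves = {6,8}. Remove smallest leaf 6, emit neighbor 3.
Done: 2 vertices remain (3, 8). Sequence = [3 2 5 7 6 3]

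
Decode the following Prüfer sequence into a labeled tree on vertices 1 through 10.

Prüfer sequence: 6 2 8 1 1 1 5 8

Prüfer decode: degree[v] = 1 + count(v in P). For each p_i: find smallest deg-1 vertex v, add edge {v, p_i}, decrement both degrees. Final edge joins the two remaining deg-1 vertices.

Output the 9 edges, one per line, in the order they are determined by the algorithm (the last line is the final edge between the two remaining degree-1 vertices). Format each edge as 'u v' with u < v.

Answer: 3 6
2 4
2 8
1 6
1 7
1 9
1 5
5 8
8 10

Derivation:
Initial degrees: {1:4, 2:2, 3:1, 4:1, 5:2, 6:2, 7:1, 8:3, 9:1, 10:1}
Step 1: smallest deg-1 vertex = 3, p_1 = 6. Add edge {3,6}. Now deg[3]=0, deg[6]=1.
Step 2: smallest deg-1 vertex = 4, p_2 = 2. Add edge {2,4}. Now deg[4]=0, deg[2]=1.
Step 3: smallest deg-1 vertex = 2, p_3 = 8. Add edge {2,8}. Now deg[2]=0, deg[8]=2.
Step 4: smallest deg-1 vertex = 6, p_4 = 1. Add edge {1,6}. Now deg[6]=0, deg[1]=3.
Step 5: smallest deg-1 vertex = 7, p_5 = 1. Add edge {1,7}. Now deg[7]=0, deg[1]=2.
Step 6: smallest deg-1 vertex = 9, p_6 = 1. Add edge {1,9}. Now deg[9]=0, deg[1]=1.
Step 7: smallest deg-1 vertex = 1, p_7 = 5. Add edge {1,5}. Now deg[1]=0, deg[5]=1.
Step 8: smallest deg-1 vertex = 5, p_8 = 8. Add edge {5,8}. Now deg[5]=0, deg[8]=1.
Final: two remaining deg-1 vertices are 8, 10. Add edge {8,10}.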